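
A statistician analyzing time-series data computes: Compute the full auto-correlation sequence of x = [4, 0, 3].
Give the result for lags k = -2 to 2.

r_xx[k] = sum_m x[m]*x[m+k], indexed from 0, for k = -2 to 2:
  r_xx[-2] = x[2]*x[0] = 12
  r_xx[-1] = x[1]*x[0] + x[2]*x[1] = 0
  r_xx[0] = x[0]*x[0] + x[1]*x[1] + x[2]*x[2] = 25
  r_xx[1] = x[0]*x[1] + x[1]*x[2] = 0
  r_xx[2] = x[0]*x[2] = 12
r_xx = [12, 0, 25, 0, 12]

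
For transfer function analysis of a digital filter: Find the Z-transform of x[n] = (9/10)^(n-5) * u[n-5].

Time-shifting property: if X(z) = Z{x[n]}, then Z{x[n-d]} = z^(-d) * X(z)
X(z) = z/(z - 9/10) for x[n] = (9/10)^n * u[n]
Z{x[n-5]} = z^(-5) * z/(z - 9/10) = z^(-4)/(z - 9/10)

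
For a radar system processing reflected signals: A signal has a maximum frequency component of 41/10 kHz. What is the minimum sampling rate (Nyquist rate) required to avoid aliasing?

By the Nyquist-Shannon sampling theorem,
the minimum sampling rate (Nyquist rate) must be at least 2 * f_max.
Nyquist rate = 2 * 41/10 kHz = 41/5 kHz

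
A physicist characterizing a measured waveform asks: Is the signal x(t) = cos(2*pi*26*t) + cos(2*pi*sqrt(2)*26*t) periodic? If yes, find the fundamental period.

f1 = 26 Hz, f2 = 26*sqrt(2) Hz
Ratio f2/f1 = sqrt(2), which is irrational.
Since the frequency ratio is irrational, no common period exists.
The signal is not periodic.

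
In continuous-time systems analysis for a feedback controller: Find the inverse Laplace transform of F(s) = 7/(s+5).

Standard pair: k/(s+a) <-> k*e^(-at)*u(t)
With k=7, a=5: f(t) = 7*e^(-5t)*u(t)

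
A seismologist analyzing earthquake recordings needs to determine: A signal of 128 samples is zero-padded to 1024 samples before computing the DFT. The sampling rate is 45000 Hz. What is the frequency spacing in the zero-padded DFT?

Original DFT: N = 128, resolution = f_s/N = 45000/128 = 5625/16 Hz
Zero-padded DFT: N = 1024, resolution = f_s/N = 45000/1024 = 5625/128 Hz
Zero-padding interpolates the spectrum (finer frequency grid)
but does NOT improve the true spectral resolution (ability to resolve close frequencies).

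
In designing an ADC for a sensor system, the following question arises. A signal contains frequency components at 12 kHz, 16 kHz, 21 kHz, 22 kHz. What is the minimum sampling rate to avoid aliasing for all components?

The highest frequency component is f_max = 22 kHz.
Nyquist rate = 2 * f_max = 2 * 22 kHz = 44 kHz.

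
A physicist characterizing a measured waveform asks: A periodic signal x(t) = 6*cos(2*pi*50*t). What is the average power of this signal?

Average power of A*cos(wt) is A^2/2.
P = 6^2 / 2 = 36/2 = 18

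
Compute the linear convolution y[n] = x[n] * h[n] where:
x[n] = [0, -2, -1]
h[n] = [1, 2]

y[n] = sum_k x[k]*h[n-k]. Output length = len(x) + len(h) - 1 = 3 + 2 - 1 = 4.
y[0] = 0*1 = 0
y[1] = -2*1 + 0*2 = -2
y[2] = -1*1 + -2*2 = -5
y[3] = -1*2 = -2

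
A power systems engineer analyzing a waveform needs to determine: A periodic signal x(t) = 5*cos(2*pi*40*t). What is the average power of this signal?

Average power of A*cos(wt) is A^2/2.
P = 5^2 / 2 = 25/2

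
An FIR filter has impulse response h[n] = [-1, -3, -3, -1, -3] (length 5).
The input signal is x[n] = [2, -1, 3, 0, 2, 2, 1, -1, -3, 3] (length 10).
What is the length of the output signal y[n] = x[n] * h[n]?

For linear convolution, the output length is:
len(y) = len(x) + len(h) - 1 = 10 + 5 - 1 = 14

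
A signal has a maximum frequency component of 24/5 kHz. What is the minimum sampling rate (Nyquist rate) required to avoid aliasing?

By the Nyquist-Shannon sampling theorem,
the minimum sampling rate (Nyquist rate) must be at least 2 * f_max.
Nyquist rate = 2 * 24/5 kHz = 48/5 kHz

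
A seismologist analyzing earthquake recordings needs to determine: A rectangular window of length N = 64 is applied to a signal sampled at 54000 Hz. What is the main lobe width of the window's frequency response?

For a rectangular window of length N,
the main lobe width in frequency is 2*f_s/N.
= 2*54000/64 = 3375/2 Hz
This determines the minimum frequency separation for resolving two sinusoids.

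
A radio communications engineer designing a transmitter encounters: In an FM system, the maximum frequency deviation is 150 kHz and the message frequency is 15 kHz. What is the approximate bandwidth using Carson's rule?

Carson's rule: BW = 2*(delta_f + f_m)
= 2*(150 + 15) kHz = 330 kHz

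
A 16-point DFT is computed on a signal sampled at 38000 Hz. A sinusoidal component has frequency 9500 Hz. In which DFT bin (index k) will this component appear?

DFT frequency resolution = f_s/N = 38000/16 = 2375 Hz
Bin index k = f_signal / resolution = 9500 / 2375 = 4
The signal frequency 9500 Hz falls in DFT bin k = 4.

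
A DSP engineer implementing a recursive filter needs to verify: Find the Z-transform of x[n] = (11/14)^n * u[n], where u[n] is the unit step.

The Z-transform of a^n * u[n] is z/(z-a) for |z| > |a|.
Here a = 11/14, so X(z) = z/(z - (11/14)) = 14z/(14z - 11)
ROC: |z| > 11/14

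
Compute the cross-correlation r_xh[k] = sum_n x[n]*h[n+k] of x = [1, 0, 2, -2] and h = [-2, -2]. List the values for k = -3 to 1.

Both sequences indexed from 0 and zero outside their support.
Lags with overlap: k = -3 to 1.
  r_xh[-3] = x[3]*h[0] = 4
  r_xh[-2] = x[2]*h[0] + x[3]*h[1] = 0
  r_xh[-1] = x[1]*h[0] + x[2]*h[1] = -4
  r_xh[0] = x[0]*h[0] + x[1]*h[1] = -2
  r_xh[1] = x[0]*h[1] = -2
r_xh = [4, 0, -4, -2, -2] (for k = -3, ..., 1)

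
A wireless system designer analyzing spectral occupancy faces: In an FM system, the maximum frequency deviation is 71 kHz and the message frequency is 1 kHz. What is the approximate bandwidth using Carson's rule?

Carson's rule: BW = 2*(delta_f + f_m)
= 2*(71 + 1) kHz = 144 kHz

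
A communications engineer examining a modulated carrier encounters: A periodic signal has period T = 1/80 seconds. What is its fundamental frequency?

The fundamental frequency is the reciprocal of the period.
f = 1/T = 1/(1/80) = 80 Hz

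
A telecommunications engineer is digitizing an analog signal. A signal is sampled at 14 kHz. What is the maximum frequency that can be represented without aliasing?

The maximum frequency that can be represented without aliasing
is the Nyquist frequency: f_max = f_s / 2 = 14 kHz / 2 = 7 kHz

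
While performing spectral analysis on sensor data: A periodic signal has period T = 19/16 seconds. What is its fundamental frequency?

The fundamental frequency is the reciprocal of the period.
f = 1/T = 1/(19/16) = 16/19 Hz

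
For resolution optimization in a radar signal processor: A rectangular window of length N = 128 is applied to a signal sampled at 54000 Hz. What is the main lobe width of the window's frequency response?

For a rectangular window of length N,
the main lobe width in frequency is 2*f_s/N.
= 2*54000/128 = 3375/4 Hz
This determines the minimum frequency separation for resolving two sinusoids.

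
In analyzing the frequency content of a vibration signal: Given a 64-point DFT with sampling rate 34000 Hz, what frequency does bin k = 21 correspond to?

The frequency of DFT bin k is: f_k = k * f_s / N
f_21 = 21 * 34000 / 64 = 44625/4 Hz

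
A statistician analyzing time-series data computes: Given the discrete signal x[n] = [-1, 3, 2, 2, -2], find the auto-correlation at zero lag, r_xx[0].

The auto-correlation at zero lag r_xx[0] equals the signal energy.
r_xx[0] = sum of x[n]^2 = (-1)^2 + 3^2 + 2^2 + 2^2 + (-2)^2
= 1 + 9 + 4 + 4 + 4 = 22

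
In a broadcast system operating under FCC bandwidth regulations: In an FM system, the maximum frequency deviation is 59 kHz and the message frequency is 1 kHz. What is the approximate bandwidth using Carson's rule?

Carson's rule: BW = 2*(delta_f + f_m)
= 2*(59 + 1) kHz = 120 kHz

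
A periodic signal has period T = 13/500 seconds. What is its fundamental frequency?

The fundamental frequency is the reciprocal of the period.
f = 1/T = 1/(13/500) = 500/13 Hz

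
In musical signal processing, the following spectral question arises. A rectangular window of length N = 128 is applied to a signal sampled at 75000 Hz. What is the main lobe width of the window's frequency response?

For a rectangular window of length N,
the main lobe width in frequency is 2*f_s/N.
= 2*75000/128 = 9375/8 Hz
This determines the minimum frequency separation for resolving two sinusoids.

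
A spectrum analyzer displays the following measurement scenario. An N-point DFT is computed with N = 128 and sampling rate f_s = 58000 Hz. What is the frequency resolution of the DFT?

DFT frequency resolution = f_s / N
= 58000 / 128 = 3625/8 Hz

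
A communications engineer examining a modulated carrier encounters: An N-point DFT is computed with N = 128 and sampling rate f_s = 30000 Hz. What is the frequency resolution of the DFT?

DFT frequency resolution = f_s / N
= 30000 / 128 = 1875/8 Hz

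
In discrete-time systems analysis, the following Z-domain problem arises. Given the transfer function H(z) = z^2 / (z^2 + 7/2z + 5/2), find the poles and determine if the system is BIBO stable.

Poles are roots of the denominator: z^2 + 7/2z + 5/2 = 0.
Quadratic formula: z = [-(7/2) +/- sqrt((7/2)^2 - 4*(5/2))] / 2
Discriminant = 49/4 - 10 = 9/4; sqrt = 3/2.
z = (-7/2 +/- 3/2) / 2 => z = -1 or z = -5/2.
|p1| = 5/2, |p2| = 1.
For BIBO stability, all poles must lie inside the unit circle (|p| < 1).
System is UNSTABLE since at least one |p| >= 1.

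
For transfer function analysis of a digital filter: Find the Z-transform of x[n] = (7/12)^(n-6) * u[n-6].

Time-shifting property: if X(z) = Z{x[n]}, then Z{x[n-d]} = z^(-d) * X(z)
X(z) = z/(z - 7/12) for x[n] = (7/12)^n * u[n]
Z{x[n-6]} = z^(-6) * z/(z - 7/12) = z^(-5)/(z - 7/12)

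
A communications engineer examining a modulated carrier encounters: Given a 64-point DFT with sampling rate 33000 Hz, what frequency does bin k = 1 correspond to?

The frequency of DFT bin k is: f_k = k * f_s / N
f_1 = 1 * 33000 / 64 = 4125/8 Hz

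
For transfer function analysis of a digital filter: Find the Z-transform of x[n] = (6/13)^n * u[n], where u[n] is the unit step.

The Z-transform of a^n * u[n] is z/(z-a) for |z| > |a|.
Here a = 6/13, so X(z) = z/(z - (6/13)) = 13z/(13z - 6)
ROC: |z| > 6/13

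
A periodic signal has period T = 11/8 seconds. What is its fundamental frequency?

The fundamental frequency is the reciprocal of the period.
f = 1/T = 1/(11/8) = 8/11 Hz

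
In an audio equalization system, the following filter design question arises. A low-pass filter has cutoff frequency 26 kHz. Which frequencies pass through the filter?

A low-pass filter passes all frequencies below the cutoff frequency 26 kHz and attenuates higher frequencies.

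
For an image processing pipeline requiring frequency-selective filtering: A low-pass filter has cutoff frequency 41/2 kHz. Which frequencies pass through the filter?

A low-pass filter passes all frequencies below the cutoff frequency 41/2 kHz and attenuates higher frequencies.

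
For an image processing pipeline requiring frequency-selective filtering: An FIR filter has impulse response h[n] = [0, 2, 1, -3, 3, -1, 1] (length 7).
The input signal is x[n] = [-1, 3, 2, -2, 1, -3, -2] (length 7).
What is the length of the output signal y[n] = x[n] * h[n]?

For linear convolution, the output length is:
len(y) = len(x) + len(h) - 1 = 7 + 7 - 1 = 13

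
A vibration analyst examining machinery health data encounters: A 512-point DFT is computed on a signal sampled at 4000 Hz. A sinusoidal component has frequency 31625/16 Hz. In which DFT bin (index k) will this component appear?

DFT frequency resolution = f_s/N = 4000/512 = 125/16 Hz
Bin index k = f_signal / resolution = 31625/16 / 125/16 = 253
The signal frequency 31625/16 Hz falls in DFT bin k = 253.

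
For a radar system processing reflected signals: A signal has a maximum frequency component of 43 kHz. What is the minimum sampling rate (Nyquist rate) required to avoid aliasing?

By the Nyquist-Shannon sampling theorem,
the minimum sampling rate (Nyquist rate) must be at least 2 * f_max.
Nyquist rate = 2 * 43 kHz = 86 kHz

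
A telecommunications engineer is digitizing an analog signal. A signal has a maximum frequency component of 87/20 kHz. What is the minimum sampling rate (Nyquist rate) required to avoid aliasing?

By the Nyquist-Shannon sampling theorem,
the minimum sampling rate (Nyquist rate) must be at least 2 * f_max.
Nyquist rate = 2 * 87/20 kHz = 87/10 kHz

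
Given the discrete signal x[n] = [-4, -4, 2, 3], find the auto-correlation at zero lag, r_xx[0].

The auto-correlation at zero lag r_xx[0] equals the signal energy.
r_xx[0] = sum of x[n]^2 = (-4)^2 + (-4)^2 + 2^2 + 3^2
= 16 + 16 + 4 + 9 = 45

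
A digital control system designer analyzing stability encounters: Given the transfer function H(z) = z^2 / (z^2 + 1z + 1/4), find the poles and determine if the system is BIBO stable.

Poles are roots of the denominator: z^2 + 1z + 1/4 = 0.
Quadratic formula: z = [-(1) +/- sqrt((1)^2 - 4*(1/4))] / 2
Discriminant = 1 - 1 = 0; sqrt = 0.
z = (-1 +/- 0) / 2 = -1/2 (repeated root).
|p1| = 1/2, |p2| = 1/2.
For BIBO stability, all poles must lie inside the unit circle (|p| < 1).
System is STABLE since both |p| < 1.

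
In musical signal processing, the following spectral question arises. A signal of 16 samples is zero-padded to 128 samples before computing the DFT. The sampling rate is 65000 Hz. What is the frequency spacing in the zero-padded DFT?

Original DFT: N = 16, resolution = f_s/N = 65000/16 = 8125/2 Hz
Zero-padded DFT: N = 128, resolution = f_s/N = 65000/128 = 8125/16 Hz
Zero-padding interpolates the spectrum (finer frequency grid)
but does NOT improve the true spectral resolution (ability to resolve close frequencies).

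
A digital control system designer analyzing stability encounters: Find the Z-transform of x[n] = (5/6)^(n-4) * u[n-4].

Time-shifting property: if X(z) = Z{x[n]}, then Z{x[n-d]} = z^(-d) * X(z)
X(z) = z/(z - 5/6) for x[n] = (5/6)^n * u[n]
Z{x[n-4]} = z^(-4) * z/(z - 5/6) = z^(-3)/(z - 5/6)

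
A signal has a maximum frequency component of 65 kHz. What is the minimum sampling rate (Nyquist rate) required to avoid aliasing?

By the Nyquist-Shannon sampling theorem,
the minimum sampling rate (Nyquist rate) must be at least 2 * f_max.
Nyquist rate = 2 * 65 kHz = 130 kHz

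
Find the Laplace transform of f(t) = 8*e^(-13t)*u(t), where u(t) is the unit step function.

Standard Laplace transform pair:
e^(-at)*u(t) <-> 1/(s+a)
With a = 13: L{8*e^(-13t)*u(t)} = 8/(s+13), ROC: Re(s) > -13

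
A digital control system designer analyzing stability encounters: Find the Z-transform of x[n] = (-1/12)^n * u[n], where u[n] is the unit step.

The Z-transform of a^n * u[n] is z/(z-a) for |z| > |a|.
Here a = -1/12, so X(z) = z/(z - (-1/12)) = 12z/(12z + 1)
ROC: |z| > 1/12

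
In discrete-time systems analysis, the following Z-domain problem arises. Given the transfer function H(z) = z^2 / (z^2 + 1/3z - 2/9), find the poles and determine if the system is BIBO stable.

Poles are roots of the denominator: z^2 + 1/3z - 2/9 = 0.
Quadratic formula: z = [-(1/3) +/- sqrt((1/3)^2 - 4*(-2/9))] / 2
Discriminant = 1/9 + 8/9 = 1; sqrt = 1.
z = (-1/3 +/- 1) / 2 => z = 1/3 or z = -2/3.
|p1| = 1/3, |p2| = 2/3.
For BIBO stability, all poles must lie inside the unit circle (|p| < 1).
System is STABLE since both |p| < 1.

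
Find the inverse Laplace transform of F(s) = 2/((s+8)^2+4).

Standard pair: w/((s+a)^2+w^2) <-> e^(-at)*sin(wt)*u(t)
With a=8, w=2: f(t) = e^(-8t)*sin(2t)*u(t)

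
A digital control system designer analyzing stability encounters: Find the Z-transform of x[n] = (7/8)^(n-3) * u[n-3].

Time-shifting property: if X(z) = Z{x[n]}, then Z{x[n-d]} = z^(-d) * X(z)
X(z) = z/(z - 7/8) for x[n] = (7/8)^n * u[n]
Z{x[n-3]} = z^(-3) * z/(z - 7/8) = z^(-2)/(z - 7/8)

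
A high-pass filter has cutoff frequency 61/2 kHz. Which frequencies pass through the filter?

A high-pass filter passes all frequencies above the cutoff frequency 61/2 kHz and attenuates lower frequencies.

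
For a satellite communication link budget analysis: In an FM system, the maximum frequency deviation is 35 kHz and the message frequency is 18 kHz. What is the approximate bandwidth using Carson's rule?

Carson's rule: BW = 2*(delta_f + f_m)
= 2*(35 + 18) kHz = 106 kHz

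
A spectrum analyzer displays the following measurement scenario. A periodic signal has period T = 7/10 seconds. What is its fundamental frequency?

The fundamental frequency is the reciprocal of the period.
f = 1/T = 1/(7/10) = 10/7 Hz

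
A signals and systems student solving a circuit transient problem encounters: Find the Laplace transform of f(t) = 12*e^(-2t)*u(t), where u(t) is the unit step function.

Standard Laplace transform pair:
e^(-at)*u(t) <-> 1/(s+a)
With a = 2: L{12*e^(-2t)*u(t)} = 12/(s+2), ROC: Re(s) > -2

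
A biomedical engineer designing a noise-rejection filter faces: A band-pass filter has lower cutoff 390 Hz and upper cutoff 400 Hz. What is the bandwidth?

Bandwidth = f_high - f_low
= 400 Hz - 390 Hz = 10 Hz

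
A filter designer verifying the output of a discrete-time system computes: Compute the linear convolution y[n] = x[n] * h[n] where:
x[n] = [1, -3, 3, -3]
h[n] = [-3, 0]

y[n] = sum_k x[k]*h[n-k]. Output length = len(x) + len(h) - 1 = 4 + 2 - 1 = 5.
y[0] = 1*-3 = -3
y[1] = -3*-3 + 1*0 = 9
y[2] = 3*-3 + -3*0 = -9
y[3] = -3*-3 + 3*0 = 9
y[4] = -3*0 = 0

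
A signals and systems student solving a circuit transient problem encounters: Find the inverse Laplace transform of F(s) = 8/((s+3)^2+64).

Standard pair: w/((s+a)^2+w^2) <-> e^(-at)*sin(wt)*u(t)
With a=3, w=8: f(t) = e^(-3t)*sin(8t)*u(t)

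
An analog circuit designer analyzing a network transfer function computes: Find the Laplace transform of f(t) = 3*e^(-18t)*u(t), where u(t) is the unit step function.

Standard Laplace transform pair:
e^(-at)*u(t) <-> 1/(s+a)
With a = 18: L{3*e^(-18t)*u(t)} = 3/(s+18), ROC: Re(s) > -18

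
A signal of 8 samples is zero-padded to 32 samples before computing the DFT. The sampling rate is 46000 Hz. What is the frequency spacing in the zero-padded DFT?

Original DFT: N = 8, resolution = f_s/N = 46000/8 = 5750 Hz
Zero-padded DFT: N = 32, resolution = f_s/N = 46000/32 = 2875/2 Hz
Zero-padding interpolates the spectrum (finer frequency grid)
but does NOT improve the true spectral resolution (ability to resolve close frequencies).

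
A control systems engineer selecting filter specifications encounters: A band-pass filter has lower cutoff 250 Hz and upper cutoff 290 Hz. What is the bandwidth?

Bandwidth = f_high - f_low
= 290 Hz - 250 Hz = 40 Hz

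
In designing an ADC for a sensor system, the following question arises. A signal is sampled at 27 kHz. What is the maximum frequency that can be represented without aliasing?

The maximum frequency that can be represented without aliasing
is the Nyquist frequency: f_max = f_s / 2 = 27 kHz / 2 = 27/2 kHz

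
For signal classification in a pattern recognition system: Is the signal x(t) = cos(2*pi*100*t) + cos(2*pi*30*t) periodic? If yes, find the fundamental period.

f1 = 100 Hz, f2 = 30 Hz
Period T1 = 1/100, T2 = 1/30
Ratio T1/T2 = 30/100, which is rational.
The signal is periodic with fundamental period T = 1/GCD(100,30) = 1/10 s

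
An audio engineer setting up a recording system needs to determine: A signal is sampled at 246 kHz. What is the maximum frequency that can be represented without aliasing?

The maximum frequency that can be represented without aliasing
is the Nyquist frequency: f_max = f_s / 2 = 246 kHz / 2 = 123 kHz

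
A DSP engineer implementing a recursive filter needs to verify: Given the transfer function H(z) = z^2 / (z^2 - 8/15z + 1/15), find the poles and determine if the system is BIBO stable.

Poles are roots of the denominator: z^2 - 8/15z + 1/15 = 0.
Quadratic formula: z = [-(-8/15) +/- sqrt((-8/15)^2 - 4*(1/15))] / 2
Discriminant = 64/225 - 4/15 = 4/225; sqrt = 2/15.
z = (8/15 +/- 2/15) / 2 => z = 1/3 or z = 1/5.
|p1| = 1/5, |p2| = 1/3.
For BIBO stability, all poles must lie inside the unit circle (|p| < 1).
System is STABLE since both |p| < 1.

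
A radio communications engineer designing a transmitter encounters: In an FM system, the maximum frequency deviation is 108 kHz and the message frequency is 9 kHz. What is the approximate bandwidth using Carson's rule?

Carson's rule: BW = 2*(delta_f + f_m)
= 2*(108 + 9) kHz = 234 kHz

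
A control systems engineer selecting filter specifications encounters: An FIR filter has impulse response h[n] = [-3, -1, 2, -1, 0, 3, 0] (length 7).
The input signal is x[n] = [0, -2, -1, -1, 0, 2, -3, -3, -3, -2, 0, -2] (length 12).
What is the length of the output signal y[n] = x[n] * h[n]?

For linear convolution, the output length is:
len(y) = len(x) + len(h) - 1 = 12 + 7 - 1 = 18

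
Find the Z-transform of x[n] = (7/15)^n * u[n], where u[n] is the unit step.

The Z-transform of a^n * u[n] is z/(z-a) for |z| > |a|.
Here a = 7/15, so X(z) = z/(z - (7/15)) = 15z/(15z - 7)
ROC: |z| > 7/15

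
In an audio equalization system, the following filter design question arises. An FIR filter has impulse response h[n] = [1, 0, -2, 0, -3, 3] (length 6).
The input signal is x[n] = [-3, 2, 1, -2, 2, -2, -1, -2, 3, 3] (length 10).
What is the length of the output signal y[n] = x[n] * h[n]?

For linear convolution, the output length is:
len(y) = len(x) + len(h) - 1 = 10 + 6 - 1 = 15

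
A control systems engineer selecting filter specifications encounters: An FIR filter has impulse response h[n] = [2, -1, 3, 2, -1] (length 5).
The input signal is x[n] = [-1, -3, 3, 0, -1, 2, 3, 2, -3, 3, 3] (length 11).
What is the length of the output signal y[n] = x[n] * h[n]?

For linear convolution, the output length is:
len(y) = len(x) + len(h) - 1 = 11 + 5 - 1 = 15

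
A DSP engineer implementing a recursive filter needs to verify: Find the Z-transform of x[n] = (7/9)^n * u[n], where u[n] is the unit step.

The Z-transform of a^n * u[n] is z/(z-a) for |z| > |a|.
Here a = 7/9, so X(z) = z/(z - (7/9)) = 9z/(9z - 7)
ROC: |z| > 7/9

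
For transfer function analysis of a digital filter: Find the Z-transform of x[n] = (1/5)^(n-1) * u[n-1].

Time-shifting property: if X(z) = Z{x[n]}, then Z{x[n-d]} = z^(-d) * X(z)
X(z) = z/(z - 1/5) for x[n] = (1/5)^n * u[n]
Z{x[n-1]} = z^(-1) * z/(z - 1/5) = 1/(z - 1/5)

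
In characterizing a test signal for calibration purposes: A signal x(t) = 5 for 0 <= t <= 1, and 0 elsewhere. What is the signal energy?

Energy = integral of |x(t)|^2 dt over the signal duration
= 5^2 * 1 = 25 * 1 = 25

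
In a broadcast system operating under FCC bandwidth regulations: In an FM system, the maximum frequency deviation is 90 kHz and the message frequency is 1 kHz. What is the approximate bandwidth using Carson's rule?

Carson's rule: BW = 2*(delta_f + f_m)
= 2*(90 + 1) kHz = 182 kHz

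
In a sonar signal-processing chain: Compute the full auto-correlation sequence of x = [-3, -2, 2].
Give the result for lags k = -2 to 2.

r_xx[k] = sum_m x[m]*x[m+k], indexed from 0, for k = -2 to 2:
  r_xx[-2] = x[2]*x[0] = -6
  r_xx[-1] = x[1]*x[0] + x[2]*x[1] = 2
  r_xx[0] = x[0]*x[0] + x[1]*x[1] + x[2]*x[2] = 17
  r_xx[1] = x[0]*x[1] + x[1]*x[2] = 2
  r_xx[2] = x[0]*x[2] = -6
r_xx = [-6, 2, 17, 2, -6]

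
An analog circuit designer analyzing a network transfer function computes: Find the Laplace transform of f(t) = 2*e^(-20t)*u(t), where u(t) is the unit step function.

Standard Laplace transform pair:
e^(-at)*u(t) <-> 1/(s+a)
With a = 20: L{2*e^(-20t)*u(t)} = 2/(s+20), ROC: Re(s) > -20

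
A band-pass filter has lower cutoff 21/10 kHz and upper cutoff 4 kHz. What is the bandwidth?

Bandwidth = f_high - f_low
= 4 kHz - 21/10 kHz = 19/10 kHz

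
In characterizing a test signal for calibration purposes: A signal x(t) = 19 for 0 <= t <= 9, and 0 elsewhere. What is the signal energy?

Energy = integral of |x(t)|^2 dt over the signal duration
= 19^2 * 9 = 361 * 9 = 3249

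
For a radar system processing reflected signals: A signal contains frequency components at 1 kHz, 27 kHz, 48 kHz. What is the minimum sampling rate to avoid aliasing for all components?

The highest frequency component is f_max = 48 kHz.
Nyquist rate = 2 * f_max = 2 * 48 kHz = 96 kHz.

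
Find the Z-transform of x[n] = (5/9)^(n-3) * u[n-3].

Time-shifting property: if X(z) = Z{x[n]}, then Z{x[n-d]} = z^(-d) * X(z)
X(z) = z/(z - 5/9) for x[n] = (5/9)^n * u[n]
Z{x[n-3]} = z^(-3) * z/(z - 5/9) = z^(-2)/(z - 5/9)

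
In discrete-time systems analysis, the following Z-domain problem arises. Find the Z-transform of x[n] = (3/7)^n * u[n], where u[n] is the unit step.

The Z-transform of a^n * u[n] is z/(z-a) for |z| > |a|.
Here a = 3/7, so X(z) = z/(z - (3/7)) = 7z/(7z - 3)
ROC: |z| > 3/7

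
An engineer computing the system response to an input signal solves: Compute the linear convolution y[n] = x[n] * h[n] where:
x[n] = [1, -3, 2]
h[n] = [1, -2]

y[n] = sum_k x[k]*h[n-k]. Output length = len(x) + len(h) - 1 = 3 + 2 - 1 = 4.
y[0] = 1*1 = 1
y[1] = -3*1 + 1*-2 = -5
y[2] = 2*1 + -3*-2 = 8
y[3] = 2*-2 = -4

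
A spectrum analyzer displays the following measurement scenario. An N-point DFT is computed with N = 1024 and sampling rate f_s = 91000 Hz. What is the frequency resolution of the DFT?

DFT frequency resolution = f_s / N
= 91000 / 1024 = 11375/128 Hz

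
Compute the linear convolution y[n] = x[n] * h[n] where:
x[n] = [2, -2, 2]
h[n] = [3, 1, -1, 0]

y[n] = sum_k x[k]*h[n-k]. Output length = len(x) + len(h) - 1 = 3 + 4 - 1 = 6.
y[0] = 2*3 = 6
y[1] = -2*3 + 2*1 = -4
y[2] = 2*3 + -2*1 + 2*-1 = 2
y[3] = 2*1 + -2*-1 + 2*0 = 4
y[4] = 2*-1 + -2*0 = -2
y[5] = 2*0 = 0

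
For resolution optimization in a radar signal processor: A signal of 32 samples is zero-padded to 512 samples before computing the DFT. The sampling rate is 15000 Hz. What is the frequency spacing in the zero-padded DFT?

Original DFT: N = 32, resolution = f_s/N = 15000/32 = 1875/4 Hz
Zero-padded DFT: N = 512, resolution = f_s/N = 15000/512 = 1875/64 Hz
Zero-padding interpolates the spectrum (finer frequency grid)
but does NOT improve the true spectral resolution (ability to resolve close frequencies).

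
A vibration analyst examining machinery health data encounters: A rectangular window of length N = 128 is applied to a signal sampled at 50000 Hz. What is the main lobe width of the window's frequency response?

For a rectangular window of length N,
the main lobe width in frequency is 2*f_s/N.
= 2*50000/128 = 3125/4 Hz
This determines the minimum frequency separation for resolving two sinusoids.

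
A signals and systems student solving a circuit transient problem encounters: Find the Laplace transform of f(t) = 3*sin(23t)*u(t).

Standard pair: sin(wt)*u(t) <-> w/(s^2+w^2)
With w = 23: L{3*sin(23t)*u(t)} = 69/(s^2+529)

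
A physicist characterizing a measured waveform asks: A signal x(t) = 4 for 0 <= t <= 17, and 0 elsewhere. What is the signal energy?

Energy = integral of |x(t)|^2 dt over the signal duration
= 4^2 * 17 = 16 * 17 = 272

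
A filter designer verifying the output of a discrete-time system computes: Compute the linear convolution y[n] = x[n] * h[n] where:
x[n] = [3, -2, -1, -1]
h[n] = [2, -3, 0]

y[n] = sum_k x[k]*h[n-k]. Output length = len(x) + len(h) - 1 = 4 + 3 - 1 = 6.
y[0] = 3*2 = 6
y[1] = -2*2 + 3*-3 = -13
y[2] = -1*2 + -2*-3 + 3*0 = 4
y[3] = -1*2 + -1*-3 + -2*0 = 1
y[4] = -1*-3 + -1*0 = 3
y[5] = -1*0 = 0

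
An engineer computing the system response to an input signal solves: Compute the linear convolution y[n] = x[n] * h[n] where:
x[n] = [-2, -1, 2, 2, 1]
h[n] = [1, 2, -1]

y[n] = sum_k x[k]*h[n-k]. Output length = len(x) + len(h) - 1 = 5 + 3 - 1 = 7.
y[0] = -2*1 = -2
y[1] = -1*1 + -2*2 = -5
y[2] = 2*1 + -1*2 + -2*-1 = 2
y[3] = 2*1 + 2*2 + -1*-1 = 7
y[4] = 1*1 + 2*2 + 2*-1 = 3
y[5] = 1*2 + 2*-1 = 0
y[6] = 1*-1 = -1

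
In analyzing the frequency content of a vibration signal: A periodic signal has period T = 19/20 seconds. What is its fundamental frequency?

The fundamental frequency is the reciprocal of the period.
f = 1/T = 1/(19/20) = 20/19 Hz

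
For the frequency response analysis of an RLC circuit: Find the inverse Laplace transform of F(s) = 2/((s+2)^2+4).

Standard pair: w/((s+a)^2+w^2) <-> e^(-at)*sin(wt)*u(t)
With a=2, w=2: f(t) = e^(-2t)*sin(2t)*u(t)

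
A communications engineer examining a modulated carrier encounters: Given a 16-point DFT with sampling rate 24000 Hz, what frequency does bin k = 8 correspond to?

The frequency of DFT bin k is: f_k = k * f_s / N
f_8 = 8 * 24000 / 16 = 12000 Hz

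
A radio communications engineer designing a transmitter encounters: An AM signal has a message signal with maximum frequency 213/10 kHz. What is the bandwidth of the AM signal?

In AM (double-sideband), the bandwidth is twice the message frequency.
BW = 2 * f_m = 2 * 213/10 kHz = 213/5 kHz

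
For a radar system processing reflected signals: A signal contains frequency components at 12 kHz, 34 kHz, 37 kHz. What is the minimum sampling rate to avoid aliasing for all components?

The highest frequency component is f_max = 37 kHz.
Nyquist rate = 2 * f_max = 2 * 37 kHz = 74 kHz.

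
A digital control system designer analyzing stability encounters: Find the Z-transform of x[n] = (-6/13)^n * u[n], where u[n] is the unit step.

The Z-transform of a^n * u[n] is z/(z-a) for |z| > |a|.
Here a = -6/13, so X(z) = z/(z - (-6/13)) = 13z/(13z + 6)
ROC: |z| > 6/13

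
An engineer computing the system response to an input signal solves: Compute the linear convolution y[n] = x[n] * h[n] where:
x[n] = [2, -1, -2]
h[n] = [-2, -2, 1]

y[n] = sum_k x[k]*h[n-k]. Output length = len(x) + len(h) - 1 = 3 + 3 - 1 = 5.
y[0] = 2*-2 = -4
y[1] = -1*-2 + 2*-2 = -2
y[2] = -2*-2 + -1*-2 + 2*1 = 8
y[3] = -2*-2 + -1*1 = 3
y[4] = -2*1 = -2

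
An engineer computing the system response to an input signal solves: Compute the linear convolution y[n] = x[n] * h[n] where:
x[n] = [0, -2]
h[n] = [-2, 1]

y[n] = sum_k x[k]*h[n-k]. Output length = len(x) + len(h) - 1 = 2 + 2 - 1 = 3.
y[0] = 0*-2 = 0
y[1] = -2*-2 + 0*1 = 4
y[2] = -2*1 = -2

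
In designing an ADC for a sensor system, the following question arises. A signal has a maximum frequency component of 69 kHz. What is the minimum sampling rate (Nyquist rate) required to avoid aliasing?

By the Nyquist-Shannon sampling theorem,
the minimum sampling rate (Nyquist rate) must be at least 2 * f_max.
Nyquist rate = 2 * 69 kHz = 138 kHz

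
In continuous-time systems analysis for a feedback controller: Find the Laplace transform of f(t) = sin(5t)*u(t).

Standard pair: sin(wt)*u(t) <-> w/(s^2+w^2)
With w = 5: L{sin(5t)*u(t)} = 5/(s^2+25)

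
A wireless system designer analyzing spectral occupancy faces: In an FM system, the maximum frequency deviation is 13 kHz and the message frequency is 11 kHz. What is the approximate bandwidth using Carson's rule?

Carson's rule: BW = 2*(delta_f + f_m)
= 2*(13 + 11) kHz = 48 kHz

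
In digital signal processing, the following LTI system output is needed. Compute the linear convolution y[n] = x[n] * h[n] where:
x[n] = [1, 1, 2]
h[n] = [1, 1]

y[n] = sum_k x[k]*h[n-k]. Output length = len(x) + len(h) - 1 = 3 + 2 - 1 = 4.
y[0] = 1*1 = 1
y[1] = 1*1 + 1*1 = 2
y[2] = 2*1 + 1*1 = 3
y[3] = 2*1 = 2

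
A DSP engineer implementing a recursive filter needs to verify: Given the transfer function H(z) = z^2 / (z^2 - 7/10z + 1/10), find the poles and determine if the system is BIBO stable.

Poles are roots of the denominator: z^2 - 7/10z + 1/10 = 0.
Quadratic formula: z = [-(-7/10) +/- sqrt((-7/10)^2 - 4*(1/10))] / 2
Discriminant = 49/100 - 2/5 = 9/100; sqrt = 3/10.
z = (7/10 +/- 3/10) / 2 => z = 1/2 or z = 1/5.
|p1| = 1/5, |p2| = 1/2.
For BIBO stability, all poles must lie inside the unit circle (|p| < 1).
System is STABLE since both |p| < 1.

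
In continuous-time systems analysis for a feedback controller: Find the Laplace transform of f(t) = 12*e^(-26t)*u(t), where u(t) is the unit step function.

Standard Laplace transform pair:
e^(-at)*u(t) <-> 1/(s+a)
With a = 26: L{12*e^(-26t)*u(t)} = 12/(s+26), ROC: Re(s) > -26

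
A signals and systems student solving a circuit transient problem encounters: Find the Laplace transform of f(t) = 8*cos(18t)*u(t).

Standard pair: cos(wt)*u(t) <-> s/(s^2+w^2)
With w = 18: L{8*cos(18t)*u(t)} = 8s/(s^2+324)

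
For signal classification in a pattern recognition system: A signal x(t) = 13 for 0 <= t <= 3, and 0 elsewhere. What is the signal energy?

Energy = integral of |x(t)|^2 dt over the signal duration
= 13^2 * 3 = 169 * 3 = 507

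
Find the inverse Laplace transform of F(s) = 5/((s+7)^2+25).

Standard pair: w/((s+a)^2+w^2) <-> e^(-at)*sin(wt)*u(t)
With a=7, w=5: f(t) = e^(-7t)*sin(5t)*u(t)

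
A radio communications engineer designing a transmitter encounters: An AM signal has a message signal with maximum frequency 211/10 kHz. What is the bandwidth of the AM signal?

In AM (double-sideband), the bandwidth is twice the message frequency.
BW = 2 * f_m = 2 * 211/10 kHz = 211/5 kHz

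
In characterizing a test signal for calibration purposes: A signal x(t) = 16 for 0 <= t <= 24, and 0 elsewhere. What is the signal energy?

Energy = integral of |x(t)|^2 dt over the signal duration
= 16^2 * 24 = 256 * 24 = 6144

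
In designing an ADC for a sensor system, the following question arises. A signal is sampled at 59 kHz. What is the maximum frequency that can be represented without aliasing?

The maximum frequency that can be represented without aliasing
is the Nyquist frequency: f_max = f_s / 2 = 59 kHz / 2 = 59/2 kHz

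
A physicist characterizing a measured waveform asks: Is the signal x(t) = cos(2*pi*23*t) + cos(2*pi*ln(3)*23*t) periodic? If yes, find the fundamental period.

f1 = 23 Hz, f2 = 23*ln(3) Hz
Ratio f2/f1 = ln(3), which is irrational.
Since the frequency ratio is irrational, no common period exists.
The signal is not periodic.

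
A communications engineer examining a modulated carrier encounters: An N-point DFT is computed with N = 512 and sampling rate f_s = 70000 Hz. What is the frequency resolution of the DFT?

DFT frequency resolution = f_s / N
= 70000 / 512 = 4375/32 Hz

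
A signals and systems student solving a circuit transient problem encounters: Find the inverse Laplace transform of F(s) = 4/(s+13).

Standard pair: k/(s+a) <-> k*e^(-at)*u(t)
With k=4, a=13: f(t) = 4*e^(-13t)*u(t)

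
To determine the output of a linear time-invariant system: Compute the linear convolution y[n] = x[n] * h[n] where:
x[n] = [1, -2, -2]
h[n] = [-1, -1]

y[n] = sum_k x[k]*h[n-k]. Output length = len(x) + len(h) - 1 = 3 + 2 - 1 = 4.
y[0] = 1*-1 = -1
y[1] = -2*-1 + 1*-1 = 1
y[2] = -2*-1 + -2*-1 = 4
y[3] = -2*-1 = 2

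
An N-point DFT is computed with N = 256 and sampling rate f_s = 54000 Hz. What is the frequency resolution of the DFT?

DFT frequency resolution = f_s / N
= 54000 / 256 = 3375/16 Hz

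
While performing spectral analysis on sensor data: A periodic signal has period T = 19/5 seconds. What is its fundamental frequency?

The fundamental frequency is the reciprocal of the period.
f = 1/T = 1/(19/5) = 5/19 Hz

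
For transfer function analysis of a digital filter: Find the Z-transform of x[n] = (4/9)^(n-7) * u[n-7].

Time-shifting property: if X(z) = Z{x[n]}, then Z{x[n-d]} = z^(-d) * X(z)
X(z) = z/(z - 4/9) for x[n] = (4/9)^n * u[n]
Z{x[n-7]} = z^(-7) * z/(z - 4/9) = z^(-6)/(z - 4/9)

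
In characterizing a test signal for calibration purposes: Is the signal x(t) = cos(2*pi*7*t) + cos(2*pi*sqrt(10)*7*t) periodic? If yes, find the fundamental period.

f1 = 7 Hz, f2 = 7*sqrt(10) Hz
Ratio f2/f1 = sqrt(10), which is irrational.
Since the frequency ratio is irrational, no common period exists.
The signal is not periodic.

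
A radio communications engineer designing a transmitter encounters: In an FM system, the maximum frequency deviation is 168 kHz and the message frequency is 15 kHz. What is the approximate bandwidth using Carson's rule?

Carson's rule: BW = 2*(delta_f + f_m)
= 2*(168 + 15) kHz = 366 kHz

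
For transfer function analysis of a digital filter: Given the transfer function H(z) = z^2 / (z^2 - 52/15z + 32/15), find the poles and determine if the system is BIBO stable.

Poles are roots of the denominator: z^2 - 52/15z + 32/15 = 0.
Quadratic formula: z = [-(-52/15) +/- sqrt((-52/15)^2 - 4*(32/15))] / 2
Discriminant = 2704/225 - 128/15 = 784/225; sqrt = 28/15.
z = (52/15 +/- 28/15) / 2 => z = 8/3 or z = 4/5.
|p1| = 8/3, |p2| = 4/5.
For BIBO stability, all poles must lie inside the unit circle (|p| < 1).
System is UNSTABLE since at least one |p| >= 1.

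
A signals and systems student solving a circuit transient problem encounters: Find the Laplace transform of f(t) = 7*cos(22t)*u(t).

Standard pair: cos(wt)*u(t) <-> s/(s^2+w^2)
With w = 22: L{7*cos(22t)*u(t)} = 7s/(s^2+484)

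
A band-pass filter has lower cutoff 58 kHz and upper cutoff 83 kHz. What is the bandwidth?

Bandwidth = f_high - f_low
= 83 kHz - 58 kHz = 25 kHz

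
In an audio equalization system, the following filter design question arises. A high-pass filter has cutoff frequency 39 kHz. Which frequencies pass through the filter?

A high-pass filter passes all frequencies above the cutoff frequency 39 kHz and attenuates lower frequencies.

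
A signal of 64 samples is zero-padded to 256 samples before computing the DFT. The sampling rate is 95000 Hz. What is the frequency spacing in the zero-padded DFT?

Original DFT: N = 64, resolution = f_s/N = 95000/64 = 11875/8 Hz
Zero-padded DFT: N = 256, resolution = f_s/N = 95000/256 = 11875/32 Hz
Zero-padding interpolates the spectrum (finer frequency grid)
but does NOT improve the true spectral resolution (ability to resolve close frequencies).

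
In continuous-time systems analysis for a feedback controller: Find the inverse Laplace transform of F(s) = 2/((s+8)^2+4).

Standard pair: w/((s+a)^2+w^2) <-> e^(-at)*sin(wt)*u(t)
With a=8, w=2: f(t) = e^(-8t)*sin(2t)*u(t)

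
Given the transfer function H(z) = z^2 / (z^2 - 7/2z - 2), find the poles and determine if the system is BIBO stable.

Poles are roots of the denominator: z^2 - 7/2z - 2 = 0.
Quadratic formula: z = [-(-7/2) +/- sqrt((-7/2)^2 - 4*(-2))] / 2
Discriminant = 49/4 + 8 = 81/4; sqrt = 9/2.
z = (7/2 +/- 9/2) / 2 => z = 4 or z = -1/2.
|p1| = 4, |p2| = 1/2.
For BIBO stability, all poles must lie inside the unit circle (|p| < 1).
System is UNSTABLE since at least one |p| >= 1.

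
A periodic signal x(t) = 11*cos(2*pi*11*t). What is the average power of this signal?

Average power of A*cos(wt) is A^2/2.
P = 11^2 / 2 = 121/2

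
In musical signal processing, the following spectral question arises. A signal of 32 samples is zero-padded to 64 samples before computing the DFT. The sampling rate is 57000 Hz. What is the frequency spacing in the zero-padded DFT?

Original DFT: N = 32, resolution = f_s/N = 57000/32 = 7125/4 Hz
Zero-padded DFT: N = 64, resolution = f_s/N = 57000/64 = 7125/8 Hz
Zero-padding interpolates the spectrum (finer frequency grid)
but does NOT improve the true spectral resolution (ability to resolve close frequencies).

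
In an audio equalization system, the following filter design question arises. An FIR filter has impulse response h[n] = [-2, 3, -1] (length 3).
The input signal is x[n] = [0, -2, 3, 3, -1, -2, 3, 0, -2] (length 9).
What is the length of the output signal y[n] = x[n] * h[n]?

For linear convolution, the output length is:
len(y) = len(x) + len(h) - 1 = 9 + 3 - 1 = 11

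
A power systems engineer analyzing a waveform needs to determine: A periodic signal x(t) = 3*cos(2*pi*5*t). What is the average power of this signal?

Average power of A*cos(wt) is A^2/2.
P = 3^2 / 2 = 9/2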